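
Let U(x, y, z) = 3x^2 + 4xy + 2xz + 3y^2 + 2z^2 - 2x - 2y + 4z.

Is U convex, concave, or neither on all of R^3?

convex

U is quadratic, so its Hessian is the constant matrix H = [[6, 4, 2], [4, 6, 0], [2, 0, 4]].
Leading principal minors: 6, 20, 56.
All positive ⇒ H ≻ 0 ⇒ convex.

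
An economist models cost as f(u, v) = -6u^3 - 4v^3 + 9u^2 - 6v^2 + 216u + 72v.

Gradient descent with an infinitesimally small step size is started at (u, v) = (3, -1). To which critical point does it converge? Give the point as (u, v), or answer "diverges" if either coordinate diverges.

f is separable, so gradient descent decouples: u follows -∂f/∂u, v follows -∂f/∂v.
∂f/∂u = -18(u - 4)(u + 3); at u=3 this is 108, so u decreases.
∂f/∂v = -12(v - 2)(v + 3); at v=-1 this is 72, so v decreases.
u converges to its nearest critical value -3 (a local min of the u-part); v converges to -3. The iterate converges to (-3, -3).

(-3, -3)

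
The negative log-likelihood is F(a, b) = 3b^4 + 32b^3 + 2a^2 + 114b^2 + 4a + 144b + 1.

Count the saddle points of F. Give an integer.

1

F separates as a function of a plus a function of b, so ∇F=0 decouples.
∂F/∂a = 4(a + 1) = 0 at a ∈ {-1}; ∂F/∂b = 12(b + 1)(b + 3)(b + 4) = 0 at b ∈ {-4, -3, -1}.
The Hessian is diagonal: diag(F_aa, F_bb). Second derivatives: F_aa(-1)=4; F_bb(-4)=36, F_bb(-3)=-24, F_bb(-1)=72.
Saddle points occur where the two diagonal entries have opposite signs: (-1, -3). Count: 1.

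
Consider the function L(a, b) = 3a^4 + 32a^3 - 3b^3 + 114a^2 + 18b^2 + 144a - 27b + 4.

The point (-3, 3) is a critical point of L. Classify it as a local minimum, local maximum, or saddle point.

The mixed partial ∂²L/∂a∂b is 0, so the Hessian at any point is diag(L_aa, L_bb) = diag(12(3a^2 + 16a + 19), 18(-b + 2)).
At (-3, 3): H = diag(-24, -18).
Both eigenvalues are negative, so H is negative definite: a local maximum.

local maximum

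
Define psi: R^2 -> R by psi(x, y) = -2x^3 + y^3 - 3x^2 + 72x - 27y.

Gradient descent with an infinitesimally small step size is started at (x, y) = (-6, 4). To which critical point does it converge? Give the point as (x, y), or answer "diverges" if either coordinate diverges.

psi is separable, so gradient descent decouples: x follows -∂psi/∂x, y follows -∂psi/∂y.
∂psi/∂x = -6(x - 3)(x + 4); at x=-6 this is -108, so x increases.
∂psi/∂y = 3(y - 3)(y + 3); at y=4 this is 21, so y decreases.
x converges to its nearest critical value -4 (a local min of the x-part); y converges to 3. The iterate converges to (-4, 3).

(-4, 3)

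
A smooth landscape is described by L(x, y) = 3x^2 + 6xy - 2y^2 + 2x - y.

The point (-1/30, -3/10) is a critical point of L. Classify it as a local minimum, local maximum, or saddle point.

The Hessian of L is constant: H = [[6, 6], [6, -4]].
det(H) = 6·(-4) − 6² = -60.
Since det(H) < 0, H is indefinite and the critical point is a saddle point.

saddle point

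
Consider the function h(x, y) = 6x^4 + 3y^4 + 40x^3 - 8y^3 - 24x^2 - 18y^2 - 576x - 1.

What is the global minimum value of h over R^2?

-968

h(x,y) separates as P(x) + Q(y) − 1, so its minimum is min P + min Q − 1.
P'(x) = 24(x - 2)(x + 3)(x + 4) vanishes at x ∈ {-4, -3, 2}; Q'(y) = 12y(y - 3)(y + 1) vanishes at y ∈ {-1, 0, 3}.
Local minima of P (where P''>0): P(-4)=896, P(2)=-832. Local minima of Q: Q(-1)=-7, Q(3)=-135.
So the global minimum of h is P(2) + Q(3) − 1 = -832 − 135 − 1 = -968, attained at (2, 3).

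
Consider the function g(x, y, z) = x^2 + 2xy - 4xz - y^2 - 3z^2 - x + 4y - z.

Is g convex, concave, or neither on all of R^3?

neither

g is quadratic, so its Hessian is the constant matrix H = [[2, 2, -4], [2, -2, 0], [-4, 0, -6]].
Leading principal minors: 2, -8, 80.
Neither pattern holds ⇒ H is indefinite ⇒ neither convex nor concave.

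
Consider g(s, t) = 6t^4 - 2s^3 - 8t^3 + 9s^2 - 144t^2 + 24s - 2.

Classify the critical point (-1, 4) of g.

The mixed partial ∂²g/∂s∂t is 0, so the Hessian at any point is diag(g_ss, g_tt) = diag(6(-2s + 3), 24(3t^2 - 2t - 12)).
At (-1, 4): H = diag(30, 672).
Both eigenvalues are positive, so H is positive definite: a local minimum.

local minimum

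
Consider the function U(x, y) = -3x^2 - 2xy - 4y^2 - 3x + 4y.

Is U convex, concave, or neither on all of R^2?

U is quadratic, so its Hessian is the constant matrix H = [[-6, -2], [-2, -8]].
det(H) = 44, tr(H) = -14.
det(H) > 0 and tr(H) < 0, so H is negative definite everywhere: concave.

concave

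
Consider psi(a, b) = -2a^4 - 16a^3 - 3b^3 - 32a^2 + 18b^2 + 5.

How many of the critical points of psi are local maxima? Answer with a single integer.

psi separates as a function of a plus a function of b, so ∇psi=0 decouples.
∂psi/∂a = -8a(a + 2)(a + 4) = 0 at a ∈ {-4, -2, 0}; ∂psi/∂b = -9b(b - 4) = 0 at b ∈ {0, 4}.
The Hessian is diagonal: diag(psi_aa, psi_bb). Second derivatives: psi_aa(-4)=-64, psi_aa(-2)=32, psi_aa(0)=-64; psi_bb(0)=36, psi_bb(4)=-36.
Local maxima occur where both diagonal entries negative: (-4, 4), (0, 4). Count: 2.

2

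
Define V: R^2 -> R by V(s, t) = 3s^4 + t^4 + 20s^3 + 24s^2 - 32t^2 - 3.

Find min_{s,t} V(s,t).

-387

V(s,t) separates as P(s) + Q(t) − 3, so its minimum is min P + min Q − 3.
P'(s) = 12s(s + 1)(s + 4) vanishes at s ∈ {-4, -1, 0}; Q'(t) = 4t(t - 4)(t + 4) vanishes at t ∈ {-4, 0, 4}.
Local minima of P (where P''>0): P(-4)=-128, P(0)=0. Local minima of Q: Q(-4)=-256, Q(4)=-256.
So the global minimum of V is P(-4) + Q(-4) − 3 = -128 − 256 − 3 = -387, attained at (-4, -4).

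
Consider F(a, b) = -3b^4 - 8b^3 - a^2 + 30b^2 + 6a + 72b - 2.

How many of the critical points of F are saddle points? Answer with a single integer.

1

F separates as a function of a plus a function of b, so ∇F=0 decouples.
∂F/∂a = -2(a - 3) = 0 at a ∈ {3}; ∂F/∂b = -12(b - 2)(b + 1)(b + 3) = 0 at b ∈ {-3, -1, 2}.
The Hessian is diagonal: diag(F_aa, F_bb). Second derivatives: F_aa(3)=-2; F_bb(-3)=-120, F_bb(-1)=72, F_bb(2)=-180.
Saddle points occur where the two diagonal entries have opposite signs: (3, -1). Count: 1.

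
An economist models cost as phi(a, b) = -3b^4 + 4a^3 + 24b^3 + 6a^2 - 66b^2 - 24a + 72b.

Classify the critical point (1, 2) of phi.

local minimum

The mixed partial ∂²phi/∂a∂b is 0, so the Hessian at any point is diag(phi_aa, phi_bb) = diag(12(2a + 1), 12(-3b^2 + 12b - 11)).
At (1, 2): H = diag(36, 12).
Both eigenvalues are positive, so H is positive definite: a local minimum.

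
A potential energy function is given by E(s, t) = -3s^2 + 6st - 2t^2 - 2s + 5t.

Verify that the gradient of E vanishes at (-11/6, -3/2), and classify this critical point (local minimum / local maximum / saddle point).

∇E = (-6s + 6t - 2, 6s - 4t + 5); substituting (-11/6, -3/2) gives ∇E = (0, 0), so (-11/6, -3/2) is indeed a critical point.
The Hessian of E is constant: H = [[-6, 6], [6, -4]].
det(H) = (-6)·(-4) − 6² = -12.
Since det(H) < 0, H is indefinite and the critical point is a saddle point.

saddle point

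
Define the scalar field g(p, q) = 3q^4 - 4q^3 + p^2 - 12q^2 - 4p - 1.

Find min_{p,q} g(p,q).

-37

g(p,q) separates as A(p) + B(q) − 1, so its minimum is min A + min B − 1.
A'(p) = 2p - 4 vanishes at p ∈ {2}; B'(q) = 12q(q - 2)(q + 1) vanishes at q ∈ {-1, 0, 2}.
Local minima of A (where A''>0): A(2)=-4. Local minima of B: B(-1)=-5, B(2)=-32.
So the global minimum of g is A(2) + B(2) − 1 = -4 − 32 − 1 = -37, attained at (2, 2).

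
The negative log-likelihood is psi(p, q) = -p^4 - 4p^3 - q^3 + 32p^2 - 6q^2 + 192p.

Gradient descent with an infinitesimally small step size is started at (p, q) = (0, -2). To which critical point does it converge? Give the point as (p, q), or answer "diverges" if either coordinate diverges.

psi is separable, so gradient descent decouples: p follows -∂psi/∂p, q follows -∂psi/∂q.
∂psi/∂p = -4(p - 4)(p + 3)(p + 4); at p=0 this is 192, so p decreases.
∂psi/∂q = -3q(q + 4); at q=-2 this is 12, so q decreases.
p converges to its nearest critical value -3 (a local min of the p-part); q converges to -4. The iterate converges to (-3, -4).

(-3, -4)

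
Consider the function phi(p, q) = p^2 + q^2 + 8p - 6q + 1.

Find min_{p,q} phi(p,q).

phi(p,q) separates as A(p) + B(q) + 1, so its minimum is min A + min B + 1.
A'(p) = 2p + 8 vanishes at p ∈ {-4}; B'(q) = 2q - 6 vanishes at q ∈ {3}.
Local minima of A (where A''>0): A(-4)=-16. Local minima of B: B(3)=-9.
So the global minimum of phi is A(-4) + B(3) + 1 = -16 − 9 + 1 = -24, attained at (-4, 3).

-24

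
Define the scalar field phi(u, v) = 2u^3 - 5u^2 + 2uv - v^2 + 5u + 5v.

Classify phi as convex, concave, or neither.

neither

The term 2u^3 is cubic, so the Hessian is not constant.
∂²phi/∂u² = 12u - 10, which takes both signs as u varies (negative for sufficiently negative u). A diagonal entry of the Hessian changing sign means the Hessian is neither positive- nor negative-semidefinite on all of R^2.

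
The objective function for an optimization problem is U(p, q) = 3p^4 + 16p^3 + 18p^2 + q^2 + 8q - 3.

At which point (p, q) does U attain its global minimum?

(-3, -4)

U(p,q) separates as A(p) + B(q) − 3, so its minimum is min A + min B − 3.
A'(p) = 12p(p + 1)(p + 3) vanishes at p ∈ {-3, -1, 0}; B'(q) = 2q + 8 vanishes at q ∈ {-4}.
Local minima of A (where A''>0): A(-3)=-27, A(0)=0. Local minima of B: B(-4)=-16.
So the global minimum of U is A(-3) + B(-4) − 3 = -27 − 16 − 3 = -46, attained at (-3, -4).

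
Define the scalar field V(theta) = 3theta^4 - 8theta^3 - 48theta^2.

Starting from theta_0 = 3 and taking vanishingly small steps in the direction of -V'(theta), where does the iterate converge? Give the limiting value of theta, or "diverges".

4

V'(theta) = 12theta(theta - 4)(theta + 2), so V'(3) = -180.
Gradient descent moves in the -V' direction, i.e. theta is increasing.
The nearest critical point in that direction is theta = 4, where V'' = 288 > 0 (a local minimum). The iterate converges there.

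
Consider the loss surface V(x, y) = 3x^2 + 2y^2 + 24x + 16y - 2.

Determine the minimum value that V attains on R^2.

-82

V(x,y) separates as P(x) + Q(y) − 2, so its minimum is min P + min Q − 2.
P'(x) = 6x + 24 vanishes at x ∈ {-4}; Q'(y) = 4y + 16 vanishes at y ∈ {-4}.
Local minima of P (where P''>0): P(-4)=-48. Local minima of Q: Q(-4)=-32.
So the global minimum of V is P(-4) + Q(-4) − 2 = -48 − 32 − 2 = -82, attained at (-4, -4).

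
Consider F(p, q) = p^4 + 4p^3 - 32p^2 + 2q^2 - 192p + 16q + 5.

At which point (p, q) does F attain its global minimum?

F(p,q) separates as A(p) + B(q) + 5, so its minimum is min A + min B + 5.
A'(p) = 4(p - 4)(p + 3)(p + 4) vanishes at p ∈ {-4, -3, 4}; B'(q) = 4q + 16 vanishes at q ∈ {-4}.
Local minima of A (where A''>0): A(-4)=256, A(4)=-768. Local minima of B: B(-4)=-32.
So the global minimum of F is A(4) + B(-4) + 5 = -768 − 32 + 5 = -795, attained at (4, -4).

(4, -4)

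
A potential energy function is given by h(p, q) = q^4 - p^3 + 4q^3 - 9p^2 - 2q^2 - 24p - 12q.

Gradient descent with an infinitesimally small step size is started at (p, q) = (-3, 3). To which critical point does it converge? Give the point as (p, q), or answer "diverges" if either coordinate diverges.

(-4, 1)

h is separable, so gradient descent decouples: p follows -∂h/∂p, q follows -∂h/∂q.
∂h/∂p = -3(p + 2)(p + 4); at p=-3 this is 3, so p decreases.
∂h/∂q = 4(q - 1)(q + 1)(q + 3); at q=3 this is 192, so q decreases.
p converges to its nearest critical value -4 (a local min of the p-part); q converges to 1. The iterate converges to (-4, 1).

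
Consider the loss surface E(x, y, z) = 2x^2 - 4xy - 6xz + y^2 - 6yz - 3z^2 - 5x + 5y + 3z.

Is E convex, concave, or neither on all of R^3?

neither

E is quadratic, so its Hessian is the constant matrix H = [[4, -4, -6], [-4, 2, -6], [-6, -6, -6]].
Leading principal minors: 4, -8, -456.
Neither pattern holds ⇒ H is indefinite ⇒ neither convex nor concave.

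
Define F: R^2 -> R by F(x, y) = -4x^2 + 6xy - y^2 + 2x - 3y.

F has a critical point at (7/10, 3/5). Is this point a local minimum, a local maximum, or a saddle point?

The Hessian of F is constant: H = [[-8, 6], [6, -2]].
det(H) = (-8)·(-2) − 6² = -20.
Since det(H) < 0, H is indefinite and the critical point is a saddle point.

saddle point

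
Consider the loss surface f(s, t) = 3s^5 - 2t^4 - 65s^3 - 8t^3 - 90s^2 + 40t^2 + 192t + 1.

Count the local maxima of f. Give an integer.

4

f separates as a function of s plus a function of t, so ∇f=0 decouples.
∂f/∂s = 15s(s - 4)(s + 1)(s + 3) = 0 at s ∈ {-3, -1, 0, 4}; ∂f/∂t = -8(t - 3)(t + 2)(t + 4) = 0 at t ∈ {-4, -2, 3}.
The Hessian is diagonal: diag(f_ss, f_tt). Second derivatives: f_ss(-3)=-630, f_ss(-1)=150, f_ss(0)=-180, f_ss(4)=2100; f_tt(-4)=-112, f_tt(-2)=80, f_tt(3)=-280.
Local maxima occur where both diagonal entries negative: (-3, -4), (-3, 3), (0, -4), (0, 3). Count: 4.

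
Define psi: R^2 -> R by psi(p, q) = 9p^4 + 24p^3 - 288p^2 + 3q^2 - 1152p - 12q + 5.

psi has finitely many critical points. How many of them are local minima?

2

psi separates as a function of p plus a function of q, so ∇psi=0 decouples.
∂psi/∂p = 36(p - 4)(p + 2)(p + 4) = 0 at p ∈ {-4, -2, 4}; ∂psi/∂q = 6(q - 2) = 0 at q ∈ {2}.
The Hessian is diagonal: diag(psi_pp, psi_qq). Second derivatives: psi_pp(-4)=576, psi_pp(-2)=-432, psi_pp(4)=1728; psi_qq(2)=6.
Local minima occur where both diagonal entries positive: (-4, 2), (4, 2). Count: 2.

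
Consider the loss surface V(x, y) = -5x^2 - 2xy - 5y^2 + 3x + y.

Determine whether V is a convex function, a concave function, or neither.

V is quadratic, so its Hessian is the constant matrix H = [[-10, -2], [-2, -10]].
det(H) = 96, tr(H) = -20.
det(H) > 0 and tr(H) < 0, so H is negative definite everywhere: concave.

concave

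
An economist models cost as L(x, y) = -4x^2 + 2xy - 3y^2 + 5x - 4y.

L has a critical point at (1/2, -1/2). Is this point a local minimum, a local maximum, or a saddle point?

The Hessian of L is constant: H = [[-8, 2], [2, -6]].
det(H) = (-8)·(-6) − 2² = 44.
det(H) > 0 and tr(H) = -14 < 0, so H is negative definite and the point is a local maximum.

local maximum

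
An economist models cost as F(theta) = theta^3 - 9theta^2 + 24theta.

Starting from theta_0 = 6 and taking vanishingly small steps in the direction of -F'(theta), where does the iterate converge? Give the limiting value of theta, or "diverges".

4

F'(theta) = 3(theta - 4)(theta - 2), so F'(6) = 24.
Gradient descent moves in the -F' direction, i.e. theta is decreasing.
The nearest critical point in that direction is theta = 4, where F'' = 6 > 0 (a local minimum). The iterate converges there.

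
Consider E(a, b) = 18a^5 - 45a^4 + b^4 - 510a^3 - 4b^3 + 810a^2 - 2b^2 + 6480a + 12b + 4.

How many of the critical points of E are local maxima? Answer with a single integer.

E separates as a function of a plus a function of b, so ∇E=0 decouples.
∂E/∂a = 90(a - 4)(a - 3)(a + 2)(a + 3) = 0 at a ∈ {-3, -2, 3, 4}; ∂E/∂b = 4(b - 3)(b - 1)(b + 1) = 0 at b ∈ {-1, 1, 3}.
The Hessian is diagonal: diag(E_aa, E_bb). Second derivatives: E_aa(-3)=-3780, E_aa(-2)=2700, E_aa(3)=-2700, E_aa(4)=3780; E_bb(-1)=32, E_bb(1)=-16, E_bb(3)=32.
Local maxima occur where both diagonal entries negative: (-3, 1), (3, 1). Count: 2.

2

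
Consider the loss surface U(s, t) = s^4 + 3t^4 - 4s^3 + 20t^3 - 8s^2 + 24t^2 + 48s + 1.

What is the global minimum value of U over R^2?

-207

U(s,t) separates as P(s) + Q(t) + 1, so its minimum is min P + min Q + 1.
P'(s) = 4(s - 3)(s - 2)(s + 2) vanishes at s ∈ {-2, 2, 3}; Q'(t) = 12t(t + 1)(t + 4) vanishes at t ∈ {-4, -1, 0}.
Local minima of P (where P''>0): P(-2)=-80, P(3)=45. Local minima of Q: Q(-4)=-128, Q(0)=0.
So the global minimum of U is P(-2) + Q(-4) + 1 = -80 − 128 + 1 = -207, attained at (-2, -4).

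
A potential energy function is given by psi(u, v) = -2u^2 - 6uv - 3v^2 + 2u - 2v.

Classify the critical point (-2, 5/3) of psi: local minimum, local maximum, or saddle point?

The Hessian of psi is constant: H = [[-4, -6], [-6, -6]].
det(H) = (-4)·(-6) − (-6)² = -12.
Since det(H) < 0, H is indefinite and the critical point is a saddle point.

saddle point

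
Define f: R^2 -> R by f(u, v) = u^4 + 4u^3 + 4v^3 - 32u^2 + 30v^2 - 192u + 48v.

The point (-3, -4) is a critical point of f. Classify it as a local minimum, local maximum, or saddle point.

local maximum

The mixed partial ∂²f/∂u∂v is 0, so the Hessian at any point is diag(f_uu, f_vv) = diag(4(3u^2 + 6u - 16), 12(2v + 5)).
At (-3, -4): H = diag(-28, -36).
Both eigenvalues are negative, so H is negative definite: a local maximum.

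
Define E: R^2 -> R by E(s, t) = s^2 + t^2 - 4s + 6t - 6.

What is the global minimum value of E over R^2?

-19

E(s,t) separates as P(s) + Q(t) − 6, so its minimum is min P + min Q − 6.
P'(s) = 2s - 4 vanishes at s ∈ {2}; Q'(t) = 2(t + 3) vanishes at t ∈ {-3}.
Local minima of P (where P''>0): P(2)=-4. Local minima of Q: Q(-3)=-9.
So the global minimum of E is P(2) + Q(-3) − 6 = -4 − 9 − 6 = -19, attained at (2, -3).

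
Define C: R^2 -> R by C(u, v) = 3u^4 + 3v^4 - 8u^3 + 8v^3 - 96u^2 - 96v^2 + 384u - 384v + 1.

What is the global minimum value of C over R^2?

C(u,v) separates as P(u) + Q(v) + 1, so its minimum is min P + min Q + 1.
P'(u) = 12(u - 4)(u - 2)(u + 4) vanishes at u ∈ {-4, 2, 4}; Q'(v) = 12(v - 4)(v + 2)(v + 4) vanishes at v ∈ {-4, -2, 4}.
Local minima of P (where P''>0): P(-4)=-1792, P(4)=256. Local minima of Q: Q(-4)=256, Q(4)=-1792.
So the global minimum of C is P(-4) + Q(4) + 1 = -1792 − 1792 + 1 = -3583, attained at (-4, 4).

-3583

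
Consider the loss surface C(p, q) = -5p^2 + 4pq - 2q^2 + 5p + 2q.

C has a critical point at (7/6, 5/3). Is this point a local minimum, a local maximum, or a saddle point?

The Hessian of C is constant: H = [[-10, 4], [4, -4]].
det(H) = (-10)·(-4) − 4² = 24.
det(H) > 0 and tr(H) = -14 < 0, so H is negative definite and the point is a local maximum.

local maximum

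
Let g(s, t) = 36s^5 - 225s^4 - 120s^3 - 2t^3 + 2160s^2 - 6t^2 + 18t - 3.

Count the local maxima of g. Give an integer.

g separates as a function of s plus a function of t, so ∇g=0 decouples.
∂g/∂s = 180s(s - 4)(s - 3)(s + 2) = 0 at s ∈ {-2, 0, 3, 4}; ∂g/∂t = -6(t - 1)(t + 3) = 0 at t ∈ {-3, 1}.
The Hessian is diagonal: diag(g_ss, g_tt). Second derivatives: g_ss(-2)=-10800, g_ss(0)=4320, g_ss(3)=-2700, g_ss(4)=4320; g_tt(-3)=24, g_tt(1)=-24.
Local maxima occur where both diagonal entries negative: (-2, 1), (3, 1). Count: 2.

2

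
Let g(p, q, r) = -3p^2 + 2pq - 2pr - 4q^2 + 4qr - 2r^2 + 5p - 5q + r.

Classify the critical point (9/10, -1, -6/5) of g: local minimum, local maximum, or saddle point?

The Hessian is constant: H = [[-6, 2, -2], [2, -8, 4], [-2, 4, -4]].
Leading principal minors: Δ₁ = -6, Δ₂ = 44, Δ₃ = -80.
The minors alternate sign starting negative (−, +, −), so H is negative definite: a local maximum.

local maximum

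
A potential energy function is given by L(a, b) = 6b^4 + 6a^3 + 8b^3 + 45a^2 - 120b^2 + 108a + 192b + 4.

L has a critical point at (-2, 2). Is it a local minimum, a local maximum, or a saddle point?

The mixed partial ∂²L/∂a∂b is 0, so the Hessian at any point is diag(L_aa, L_bb) = diag(18(2a + 5), 24(3b^2 + 2b - 10)).
At (-2, 2): H = diag(18, 144).
Both eigenvalues are positive, so H is positive definite: a local minimum.

local minimum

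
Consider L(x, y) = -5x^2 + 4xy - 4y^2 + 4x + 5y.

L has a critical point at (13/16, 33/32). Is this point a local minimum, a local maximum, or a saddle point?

The Hessian of L is constant: H = [[-10, 4], [4, -8]].
det(H) = (-10)·(-8) − 4² = 64.
det(H) > 0 and tr(H) = -18 < 0, so H is negative definite and the point is a local maximum.

local maximum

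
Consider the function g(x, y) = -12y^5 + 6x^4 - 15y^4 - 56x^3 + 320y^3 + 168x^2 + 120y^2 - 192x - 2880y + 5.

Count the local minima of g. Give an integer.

4

g separates as a function of x plus a function of y, so ∇g=0 decouples.
∂g/∂x = 24(x - 4)(x - 2)(x - 1) = 0 at x ∈ {1, 2, 4}; ∂g/∂y = -60(y - 3)(y - 2)(y + 2)(y + 4) = 0 at y ∈ {-4, -2, 2, 3}.
The Hessian is diagonal: diag(g_xx, g_yy). Second derivatives: g_xx(1)=72, g_xx(2)=-48, g_xx(4)=144; g_yy(-4)=5040, g_yy(-2)=-2400, g_yy(2)=1440, g_yy(3)=-2100.
Local minima occur where both diagonal entries positive: (1, -4), (1, 2), (4, -4), (4, 2). Count: 4.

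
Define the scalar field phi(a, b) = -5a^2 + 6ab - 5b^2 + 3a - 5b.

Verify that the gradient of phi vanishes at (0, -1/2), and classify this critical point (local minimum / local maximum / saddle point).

∇phi = (-10a + 6b + 3, 6a - 10b - 5); substituting (0, -1/2) gives ∇phi = (0, 0), so (0, -1/2) is indeed a critical point.
The Hessian of phi is constant: H = [[-10, 6], [6, -10]].
det(H) = (-10)·(-10) − 6² = 64.
det(H) > 0 and tr(H) = -20 < 0, so H is negative definite and the point is a local maximum.

local maximum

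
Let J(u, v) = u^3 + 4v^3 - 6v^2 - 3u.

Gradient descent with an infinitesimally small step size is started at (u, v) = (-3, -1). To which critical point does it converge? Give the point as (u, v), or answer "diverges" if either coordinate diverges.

diverges

J is separable, so gradient descent decouples: u follows -∂J/∂u, v follows -∂J/∂v.
∂J/∂u = 3(u - 1)(u + 1); at u=-3 this is 24, so u decreases.
∂J/∂v = 12v(v - 1); at v=-1 this is 24, so v decreases.
The u-coordinate has no critical point in that direction and runs off to infinity.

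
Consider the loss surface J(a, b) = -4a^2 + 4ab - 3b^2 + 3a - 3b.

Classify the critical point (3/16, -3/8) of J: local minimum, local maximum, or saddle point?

local maximum

The Hessian of J is constant: H = [[-8, 4], [4, -6]].
det(H) = (-8)·(-6) − 4² = 32.
det(H) > 0 and tr(H) = -14 < 0, so H is negative definite and the point is a local maximum.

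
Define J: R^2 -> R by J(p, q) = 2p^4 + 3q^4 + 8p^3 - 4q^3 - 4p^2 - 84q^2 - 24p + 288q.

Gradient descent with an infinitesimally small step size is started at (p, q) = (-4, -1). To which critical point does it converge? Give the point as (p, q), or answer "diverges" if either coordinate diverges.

J is separable, so gradient descent decouples: p follows -∂J/∂p, q follows -∂J/∂q.
∂J/∂p = 8(p - 1)(p + 1)(p + 3); at p=-4 this is -120, so p increases.
∂J/∂q = 12(q - 3)(q - 2)(q + 4); at q=-1 this is 432, so q decreases.
p converges to its nearest critical value -3 (a local min of the p-part); q converges to -4. The iterate converges to (-3, -4).

(-3, -4)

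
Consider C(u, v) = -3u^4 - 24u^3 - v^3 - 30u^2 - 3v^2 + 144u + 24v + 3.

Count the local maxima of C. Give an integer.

C separates as a function of u plus a function of v, so ∇C=0 decouples.
∂C/∂u = -12(u - 1)(u + 3)(u + 4) = 0 at u ∈ {-4, -3, 1}; ∂C/∂v = -3(v - 2)(v + 4) = 0 at v ∈ {-4, 2}.
The Hessian is diagonal: diag(C_uu, C_vv). Second derivatives: C_uu(-4)=-60, C_uu(-3)=48, C_uu(1)=-240; C_vv(-4)=18, C_vv(2)=-18.
Local maxima occur where both diagonal entries negative: (-4, 2), (1, 2). Count: 2.

2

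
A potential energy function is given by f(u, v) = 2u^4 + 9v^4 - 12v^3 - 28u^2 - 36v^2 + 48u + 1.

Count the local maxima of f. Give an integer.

f separates as a function of u plus a function of v, so ∇f=0 decouples.
∂f/∂u = 8(u - 2)(u - 1)(u + 3) = 0 at u ∈ {-3, 1, 2}; ∂f/∂v = 36v(v - 2)(v + 1) = 0 at v ∈ {-1, 0, 2}.
The Hessian is diagonal: diag(f_uu, f_vv). Second derivatives: f_uu(-3)=160, f_uu(1)=-32, f_uu(2)=40; f_vv(-1)=108, f_vv(0)=-72, f_vv(2)=216.
Local maxima occur where both diagonal entries negative: (1, 0). Count: 1.

1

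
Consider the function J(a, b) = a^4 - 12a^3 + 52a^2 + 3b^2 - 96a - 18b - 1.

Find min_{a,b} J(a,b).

-92

J(a,b) separates as P(a) + Q(b) − 1, so its minimum is min P + min Q − 1.
P'(a) = 4(a - 4)(a - 3)(a - 2) vanishes at a ∈ {2, 3, 4}; Q'(b) = 6b - 18 vanishes at b ∈ {3}.
Local minima of P (where P''>0): P(2)=-64, P(4)=-64. Local minima of Q: Q(3)=-27.
So the global minimum of J is P(2) + Q(3) − 1 = -64 − 27 − 1 = -92, attained at (2, 3).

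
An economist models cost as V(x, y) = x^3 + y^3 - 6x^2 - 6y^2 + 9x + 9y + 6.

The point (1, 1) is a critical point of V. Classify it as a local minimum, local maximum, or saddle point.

local maximum

The mixed partial ∂²V/∂x∂y is 0, so the Hessian at any point is diag(V_xx, V_yy) = diag(6(x - 2), 6(y - 2)).
At (1, 1): H = diag(-6, -6).
Both eigenvalues are negative, so H is negative definite: a local maximum.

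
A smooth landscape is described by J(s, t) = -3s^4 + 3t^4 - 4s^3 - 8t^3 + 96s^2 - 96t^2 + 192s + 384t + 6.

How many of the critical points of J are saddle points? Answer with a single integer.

J separates as a function of s plus a function of t, so ∇J=0 decouples.
∂J/∂s = -12(s - 4)(s + 1)(s + 4) = 0 at s ∈ {-4, -1, 4}; ∂J/∂t = 12(t - 4)(t - 2)(t + 4) = 0 at t ∈ {-4, 2, 4}.
The Hessian is diagonal: diag(J_ss, J_tt). Second derivatives: J_ss(-4)=-288, J_ss(-1)=180, J_ss(4)=-480; J_tt(-4)=576, J_tt(2)=-144, J_tt(4)=192.
Saddle points occur where the two diagonal entries have opposite signs: (-4, -4), (-4, 4), (-1, 2), (4, -4), (4, 4). Count: 5.

5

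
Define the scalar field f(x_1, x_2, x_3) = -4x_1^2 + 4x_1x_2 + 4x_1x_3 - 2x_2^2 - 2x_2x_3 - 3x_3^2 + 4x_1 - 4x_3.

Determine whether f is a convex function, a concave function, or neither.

f is quadratic, so its Hessian is the constant matrix H = [[-8, 4, 4], [4, -4, -2], [4, -2, -6]].
Leading principal minors: -8, 16, -64.
Signs alternate −, +, − ⇒ H ≺ 0 ⇒ concave.

concave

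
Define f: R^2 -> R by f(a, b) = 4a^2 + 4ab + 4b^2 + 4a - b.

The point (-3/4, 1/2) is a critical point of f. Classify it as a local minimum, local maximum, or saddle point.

local minimum

The Hessian of f is constant: H = [[8, 4], [4, 8]].
det(H) = 8·8 − 4² = 48.
det(H) > 0 and tr(H) = 16 > 0, so H is positive definite and the point is a local minimum.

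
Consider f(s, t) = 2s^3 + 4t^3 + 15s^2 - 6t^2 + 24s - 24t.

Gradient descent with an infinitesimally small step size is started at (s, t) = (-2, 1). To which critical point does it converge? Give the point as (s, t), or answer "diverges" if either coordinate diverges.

(-1, 2)

f is separable, so gradient descent decouples: s follows -∂f/∂s, t follows -∂f/∂t.
∂f/∂s = 6(s + 1)(s + 4); at s=-2 this is -12, so s increases.
∂f/∂t = 12(t - 2)(t + 1); at t=1 this is -24, so t increases.
s converges to its nearest critical value -1 (a local min of the s-part); t converges to 2. The iterate converges to (-1, 2).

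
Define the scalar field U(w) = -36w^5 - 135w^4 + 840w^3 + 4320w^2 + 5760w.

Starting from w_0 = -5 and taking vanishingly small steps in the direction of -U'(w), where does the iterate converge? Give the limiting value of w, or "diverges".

U'(w) = -180(w - 4)(w + 1)(w + 2)(w + 4), so U'(-5) = -19440.
Gradient descent moves in the -U' direction, i.e. w is increasing.
The nearest critical point in that direction is w = -4, where U'' = 8640 > 0 (a local minimum). The iterate converges there.

-4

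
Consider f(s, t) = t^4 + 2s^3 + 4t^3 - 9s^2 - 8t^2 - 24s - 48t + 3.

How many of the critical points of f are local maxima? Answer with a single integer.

1

f separates as a function of s plus a function of t, so ∇f=0 decouples.
∂f/∂s = 6(s - 4)(s + 1) = 0 at s ∈ {-1, 4}; ∂f/∂t = 4(t - 2)(t + 2)(t + 3) = 0 at t ∈ {-3, -2, 2}.
The Hessian is diagonal: diag(f_ss, f_tt). Second derivatives: f_ss(-1)=-30, f_ss(4)=30; f_tt(-3)=20, f_tt(-2)=-16, f_tt(2)=80.
Local maxima occur where both diagonal entries negative: (-1, -2). Count: 1.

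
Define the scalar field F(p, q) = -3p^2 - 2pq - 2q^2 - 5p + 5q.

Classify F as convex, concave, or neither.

concave

F is quadratic, so its Hessian is the constant matrix H = [[-6, -2], [-2, -4]].
det(H) = 20, tr(H) = -10.
det(H) > 0 and tr(H) < 0, so H is negative definite everywhere: concave.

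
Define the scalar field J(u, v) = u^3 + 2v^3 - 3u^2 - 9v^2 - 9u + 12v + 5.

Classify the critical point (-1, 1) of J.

local maximum

The mixed partial ∂²J/∂u∂v is 0, so the Hessian at any point is diag(J_uu, J_vv) = diag(6(u - 1), 6(2v - 3)).
At (-1, 1): H = diag(-12, -6).
Both eigenvalues are negative, so H is negative definite: a local maximum.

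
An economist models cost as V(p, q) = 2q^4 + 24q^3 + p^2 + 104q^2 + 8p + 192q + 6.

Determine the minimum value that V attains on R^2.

-138

V(p,q) separates as A(p) + B(q) + 6, so its minimum is min A + min B + 6.
A'(p) = 2p + 8 vanishes at p ∈ {-4}; B'(q) = 8(q + 2)(q + 3)(q + 4) vanishes at q ∈ {-4, -3, -2}.
Local minima of A (where A''>0): A(-4)=-16. Local minima of B: B(-4)=-128, B(-2)=-128.
So the global minimum of V is A(-4) + B(-4) + 6 = -16 − 128 + 6 = -138, attained at (-4, -4).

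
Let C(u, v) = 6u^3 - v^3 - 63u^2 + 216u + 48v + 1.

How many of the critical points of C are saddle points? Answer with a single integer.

2

C separates as a function of u plus a function of v, so ∇C=0 decouples.
∂C/∂u = 18(u - 4)(u - 3) = 0 at u ∈ {3, 4}; ∂C/∂v = -3(v - 4)(v + 4) = 0 at v ∈ {-4, 4}.
The Hessian is diagonal: diag(C_uu, C_vv). Second derivatives: C_uu(3)=-18, C_uu(4)=18; C_vv(-4)=24, C_vv(4)=-24.
Saddle points occur where the two diagonal entries have opposite signs: (3, -4), (4, 4). Count: 2.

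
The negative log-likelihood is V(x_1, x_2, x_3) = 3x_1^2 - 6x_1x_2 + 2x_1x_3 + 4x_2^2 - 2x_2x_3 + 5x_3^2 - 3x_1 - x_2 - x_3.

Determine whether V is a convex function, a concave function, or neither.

V is quadratic, so its Hessian is the constant matrix H = [[6, -6, 2], [-6, 8, -2], [2, -2, 10]].
Leading principal minors: 6, 12, 112.
All positive ⇒ H ≻ 0 ⇒ convex.

convex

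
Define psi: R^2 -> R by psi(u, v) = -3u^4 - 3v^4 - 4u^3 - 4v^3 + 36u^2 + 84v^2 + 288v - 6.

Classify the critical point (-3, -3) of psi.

local maximum

The mixed partial ∂²psi/∂u∂v is 0, so the Hessian at any point is diag(psi_uu, psi_vv) = diag(12(-3u^2 - 2u + 6), 12(-3v^2 - 2v + 14)).
At (-3, -3): H = diag(-180, -84).
Both eigenvalues are negative, so H is negative definite: a local maximum.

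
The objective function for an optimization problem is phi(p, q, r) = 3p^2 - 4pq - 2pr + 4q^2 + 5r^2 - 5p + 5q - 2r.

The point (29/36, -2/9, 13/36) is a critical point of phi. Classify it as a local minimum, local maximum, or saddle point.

The Hessian is constant: H = [[6, -4, -2], [-4, 8, 0], [-2, 0, 10]].
Leading principal minors: Δ₁ = 6, Δ₂ = 32, Δ₃ = 288.
All leading minors are positive, so H is positive definite: a local minimum.

local minimum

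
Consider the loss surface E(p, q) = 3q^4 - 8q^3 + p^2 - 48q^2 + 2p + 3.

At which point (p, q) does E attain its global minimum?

(-1, 4)

E(p,q) separates as A(p) + B(q) + 3, so its minimum is min A + min B + 3.
A'(p) = 2p + 2 vanishes at p ∈ {-1}; B'(q) = 12q(q - 4)(q + 2) vanishes at q ∈ {-2, 0, 4}.
Local minima of A (where A''>0): A(-1)=-1. Local minima of B: B(-2)=-80, B(4)=-512.
So the global minimum of E is A(-1) + B(4) + 3 = -1 − 512 + 3 = -510, attained at (-1, 4).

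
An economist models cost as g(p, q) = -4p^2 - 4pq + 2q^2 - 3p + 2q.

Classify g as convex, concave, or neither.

neither

g is quadratic, so its Hessian is the constant matrix H = [[-8, -4], [-4, 4]].
det(H) = -48, tr(H) = -4.
det(H) < 0, so H is indefinite: neither convex nor concave.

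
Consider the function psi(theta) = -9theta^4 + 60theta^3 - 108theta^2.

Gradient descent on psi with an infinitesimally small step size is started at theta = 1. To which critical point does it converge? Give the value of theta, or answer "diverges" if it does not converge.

2

psi'(theta) = -36theta(theta - 3)(theta - 2), so psi'(1) = -72.
Gradient descent moves in the -psi' direction, i.e. theta is increasing.
The nearest critical point in that direction is theta = 2, where psi'' = 72 > 0 (a local minimum). The iterate converges there.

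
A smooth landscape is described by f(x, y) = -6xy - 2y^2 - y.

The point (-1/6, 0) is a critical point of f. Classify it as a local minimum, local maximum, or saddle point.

The Hessian of f is constant: H = [[0, -6], [-6, -4]].
det(H) = 0·(-4) − (-6)² = -36.
Since det(H) < 0, H is indefinite and the critical point is a saddle point.

saddle point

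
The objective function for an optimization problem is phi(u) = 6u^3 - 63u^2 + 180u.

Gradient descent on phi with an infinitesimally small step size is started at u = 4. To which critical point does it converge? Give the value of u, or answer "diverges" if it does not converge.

phi'(u) = 18(u - 5)(u - 2), so phi'(4) = -36.
Gradient descent moves in the -phi' direction, i.e. u is increasing.
The nearest critical point in that direction is u = 5, where phi'' = 54 > 0 (a local minimum). The iterate converges there.

5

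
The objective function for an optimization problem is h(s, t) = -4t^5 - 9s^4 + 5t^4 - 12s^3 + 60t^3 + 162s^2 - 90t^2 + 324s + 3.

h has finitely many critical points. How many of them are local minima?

h separates as a function of s plus a function of t, so ∇h=0 decouples.
∂h/∂s = -36(s - 3)(s + 1)(s + 3) = 0 at s ∈ {-3, -1, 3}; ∂h/∂t = -20t(t - 3)(t - 1)(t + 3) = 0 at t ∈ {-3, 0, 1, 3}.
The Hessian is diagonal: diag(h_ss, h_tt). Second derivatives: h_ss(-3)=-432, h_ss(-1)=288, h_ss(3)=-864; h_tt(-3)=1440, h_tt(0)=-180, h_tt(1)=160, h_tt(3)=-720.
Local minima occur where both diagonal entries positive: (-1, -3), (-1, 1). Count: 2.

2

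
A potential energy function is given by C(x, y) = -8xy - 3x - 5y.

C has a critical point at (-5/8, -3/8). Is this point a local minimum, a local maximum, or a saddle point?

saddle point

The Hessian of C is constant: H = [[0, -8], [-8, 0]].
det(H) = 0·0 − (-8)² = -64.
Since det(H) < 0, H is indefinite and the critical point is a saddle point.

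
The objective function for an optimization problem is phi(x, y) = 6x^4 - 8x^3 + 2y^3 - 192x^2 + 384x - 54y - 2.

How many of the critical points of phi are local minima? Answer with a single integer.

phi separates as a function of x plus a function of y, so ∇phi=0 decouples.
∂phi/∂x = 24(x - 4)(x - 1)(x + 4) = 0 at x ∈ {-4, 1, 4}; ∂phi/∂y = 6(y - 3)(y + 3) = 0 at y ∈ {-3, 3}.
The Hessian is diagonal: diag(phi_xx, phi_yy). Second derivatives: phi_xx(-4)=960, phi_xx(1)=-360, phi_xx(4)=576; phi_yy(-3)=-36, phi_yy(3)=36.
Local minima occur where both diagonal entries positive: (-4, 3), (4, 3). Count: 2.

2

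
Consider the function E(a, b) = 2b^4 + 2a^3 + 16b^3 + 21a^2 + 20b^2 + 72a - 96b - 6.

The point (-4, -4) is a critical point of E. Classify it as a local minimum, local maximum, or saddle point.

saddle point

The mixed partial ∂²E/∂a∂b is 0, so the Hessian at any point is diag(E_aa, E_bb) = diag(6(2a + 7), 8(3b^2 + 12b + 5)).
At (-4, -4): H = diag(-6, 40).
The eigenvalues have opposite signs, so H is indefinite: a saddle point.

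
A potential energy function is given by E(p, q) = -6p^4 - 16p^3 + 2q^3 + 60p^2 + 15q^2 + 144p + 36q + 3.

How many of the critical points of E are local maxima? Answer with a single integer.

2

E separates as a function of p plus a function of q, so ∇E=0 decouples.
∂E/∂p = -24(p - 2)(p + 1)(p + 3) = 0 at p ∈ {-3, -1, 2}; ∂E/∂q = 6(q + 2)(q + 3) = 0 at q ∈ {-3, -2}.
The Hessian is diagonal: diag(E_pp, E_qq). Second derivatives: E_pp(-3)=-240, E_pp(-1)=144, E_pp(2)=-360; E_qq(-3)=-6, E_qq(-2)=6.
Local maxima occur where both diagonal entries negative: (-3, -3), (2, -3). Count: 2.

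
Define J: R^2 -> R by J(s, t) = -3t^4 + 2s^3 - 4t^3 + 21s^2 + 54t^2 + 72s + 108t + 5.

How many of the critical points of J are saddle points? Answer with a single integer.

J separates as a function of s plus a function of t, so ∇J=0 decouples.
∂J/∂s = 6(s + 3)(s + 4) = 0 at s ∈ {-4, -3}; ∂J/∂t = -12(t - 3)(t + 1)(t + 3) = 0 at t ∈ {-3, -1, 3}.
The Hessian is diagonal: diag(J_ss, J_tt). Second derivatives: J_ss(-4)=-6, J_ss(-3)=6; J_tt(-3)=-144, J_tt(-1)=96, J_tt(3)=-288.
Saddle points occur where the two diagonal entries have opposite signs: (-4, -1), (-3, -3), (-3, 3). Count: 3.

3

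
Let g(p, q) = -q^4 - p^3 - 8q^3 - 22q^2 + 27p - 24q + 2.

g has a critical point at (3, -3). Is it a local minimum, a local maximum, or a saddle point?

local maximum

The mixed partial ∂²g/∂p∂q is 0, so the Hessian at any point is diag(g_pp, g_qq) = diag(-6p, -4(3q^2 + 12q + 11)).
At (3, -3): H = diag(-18, -8).
Both eigenvalues are negative, so H is negative definite: a local maximum.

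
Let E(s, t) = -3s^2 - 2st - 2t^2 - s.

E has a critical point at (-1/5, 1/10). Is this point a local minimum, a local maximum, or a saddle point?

local maximum

The Hessian of E is constant: H = [[-6, -2], [-2, -4]].
det(H) = (-6)·(-4) − (-2)² = 20.
det(H) > 0 and tr(H) = -10 < 0, so H is negative definite and the point is a local maximum.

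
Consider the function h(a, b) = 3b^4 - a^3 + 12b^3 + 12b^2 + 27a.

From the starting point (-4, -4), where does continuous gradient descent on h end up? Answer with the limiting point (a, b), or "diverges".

h is separable, so gradient descent decouples: a follows -∂h/∂a, b follows -∂h/∂b.
∂h/∂a = -3(a - 3)(a + 3); at a=-4 this is -21, so a increases.
∂h/∂b = 12b(b + 1)(b + 2); at b=-4 this is -288, so b increases.
a converges to its nearest critical value -3 (a local min of the a-part); b converges to -2. The iterate converges to (-3, -2).

(-3, -2)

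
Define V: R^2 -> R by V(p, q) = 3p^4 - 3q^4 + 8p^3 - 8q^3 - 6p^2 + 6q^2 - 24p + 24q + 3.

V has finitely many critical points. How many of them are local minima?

V separates as a function of p plus a function of q, so ∇V=0 decouples.
∂V/∂p = 12(p - 1)(p + 1)(p + 2) = 0 at p ∈ {-2, -1, 1}; ∂V/∂q = -12(q - 1)(q + 1)(q + 2) = 0 at q ∈ {-2, -1, 1}.
The Hessian is diagonal: diag(V_pp, V_qq). Second derivatives: V_pp(-2)=36, V_pp(-1)=-24, V_pp(1)=72; V_qq(-2)=-36, V_qq(-1)=24, V_qq(1)=-72.
Local minima occur where both diagonal entries positive: (-2, -1), (1, -1). Count: 2.

2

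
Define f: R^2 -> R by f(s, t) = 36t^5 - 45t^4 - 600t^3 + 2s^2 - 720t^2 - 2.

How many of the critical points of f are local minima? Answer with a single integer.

f separates as a function of s plus a function of t, so ∇f=0 decouples.
∂f/∂s = 4s = 0 at s ∈ {0}; ∂f/∂t = 180t(t - 4)(t + 1)(t + 2) = 0 at t ∈ {-2, -1, 0, 4}.
The Hessian is diagonal: diag(f_ss, f_tt). Second derivatives: f_ss(0)=4; f_tt(-2)=-2160, f_tt(-1)=900, f_tt(0)=-1440, f_tt(4)=21600.
Local minima occur where both diagonal entries positive: (0, -1), (0, 4). Count: 2.

2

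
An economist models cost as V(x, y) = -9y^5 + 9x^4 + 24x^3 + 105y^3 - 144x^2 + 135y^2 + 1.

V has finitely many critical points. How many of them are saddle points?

V separates as a function of x plus a function of y, so ∇V=0 decouples.
∂V/∂x = 36x(x - 2)(x + 4) = 0 at x ∈ {-4, 0, 2}; ∂V/∂y = -45y(y - 3)(y + 1)(y + 2) = 0 at y ∈ {-2, -1, 0, 3}.
The Hessian is diagonal: diag(V_xx, V_yy). Second derivatives: V_xx(-4)=864, V_xx(0)=-288, V_xx(2)=432; V_yy(-2)=450, V_yy(-1)=-180, V_yy(0)=270, V_yy(3)=-2700.
Saddle points occur where the two diagonal entries have opposite signs: (-4, -1), (-4, 3), (0, -2), (0, 0), (2, -1), (2, 3). Count: 6.

6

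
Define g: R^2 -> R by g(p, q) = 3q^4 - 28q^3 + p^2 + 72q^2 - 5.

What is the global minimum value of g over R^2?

-5

g(p,q) separates as A(p) + B(q) − 5, so its minimum is min A + min B − 5.
A'(p) = 2p vanishes at p ∈ {0}; B'(q) = 12q(q - 4)(q - 3) vanishes at q ∈ {0, 3, 4}.
Local minima of A (where A''>0): A(0)=0. Local minima of B: B(0)=0, B(4)=128.
So the global minimum of g is A(0) + B(0) − 5 = 0 + 0 − 5 = -5, attained at (0, 0).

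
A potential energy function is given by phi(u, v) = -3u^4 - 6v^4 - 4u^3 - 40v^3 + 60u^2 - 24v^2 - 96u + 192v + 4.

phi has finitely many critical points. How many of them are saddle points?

4

phi separates as a function of u plus a function of v, so ∇phi=0 decouples.
∂phi/∂u = -12(u - 2)(u - 1)(u + 4) = 0 at u ∈ {-4, 1, 2}; ∂phi/∂v = -24(v - 1)(v + 2)(v + 4) = 0 at v ∈ {-4, -2, 1}.
The Hessian is diagonal: diag(phi_uu, phi_vv). Second derivatives: phi_uu(-4)=-360, phi_uu(1)=60, phi_uu(2)=-72; phi_vv(-4)=-240, phi_vv(-2)=144, phi_vv(1)=-360.
Saddle points occur where the two diagonal entries have opposite signs: (-4, -2), (1, -4), (1, 1), (2, -2). Count: 4.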